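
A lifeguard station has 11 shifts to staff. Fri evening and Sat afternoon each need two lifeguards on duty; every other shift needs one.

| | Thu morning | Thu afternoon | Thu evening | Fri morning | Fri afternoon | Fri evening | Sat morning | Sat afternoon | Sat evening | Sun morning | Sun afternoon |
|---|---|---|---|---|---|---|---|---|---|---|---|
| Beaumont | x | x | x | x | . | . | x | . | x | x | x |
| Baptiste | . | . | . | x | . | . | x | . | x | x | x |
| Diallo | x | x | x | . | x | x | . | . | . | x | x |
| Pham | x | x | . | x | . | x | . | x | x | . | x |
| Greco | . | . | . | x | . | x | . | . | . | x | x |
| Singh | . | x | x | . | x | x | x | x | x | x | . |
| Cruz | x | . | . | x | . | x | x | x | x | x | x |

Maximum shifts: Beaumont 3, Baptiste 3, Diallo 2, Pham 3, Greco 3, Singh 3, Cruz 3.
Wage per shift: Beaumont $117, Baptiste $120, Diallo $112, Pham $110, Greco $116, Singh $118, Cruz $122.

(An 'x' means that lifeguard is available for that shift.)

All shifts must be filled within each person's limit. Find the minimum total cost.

$1489

Picking the cheapest available lifeguard for each shift independently would cost $1453, but that ignores the shift limits.
An optimal schedule: Thu morning→Pham, Thu afternoon→Pham, Thu evening→Diallo, Fri morning→Greco, Fri afternoon→Diallo, Fri evening→Greco+Singh, Sat morning→Beaumont, Sat afternoon→Pham+Singh, Sat evening→Beaumont, Sun morning→Greco, Sun afternoon→Beaumont.
Total: 110 + 110 + 112 + 116 + 112 + 116 + 118 + 117 + 110 + 118 + 117 + 116 + 117 = $1489.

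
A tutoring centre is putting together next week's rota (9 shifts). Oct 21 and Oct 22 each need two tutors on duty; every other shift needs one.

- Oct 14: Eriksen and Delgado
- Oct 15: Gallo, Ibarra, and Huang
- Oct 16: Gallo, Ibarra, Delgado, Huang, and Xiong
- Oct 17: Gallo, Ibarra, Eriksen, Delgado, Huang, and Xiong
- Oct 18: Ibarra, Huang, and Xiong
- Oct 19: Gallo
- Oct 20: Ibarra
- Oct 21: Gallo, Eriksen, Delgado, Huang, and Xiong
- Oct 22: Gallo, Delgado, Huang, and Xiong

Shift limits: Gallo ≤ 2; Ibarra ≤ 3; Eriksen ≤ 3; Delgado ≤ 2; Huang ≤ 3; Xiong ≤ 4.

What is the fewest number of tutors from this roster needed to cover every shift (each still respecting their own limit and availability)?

4

11 slots to fill and no one can take more than 4, so at least ⌈11/4⌉ = 3 tutors are needed.
Any 3 tutors together have capacity at most 4+3+3 = 10 < 11 slots, so 3 can never suffice.
Gallo, Ibarra, Eriksen, and Huang alone can cover everything: Oct 14→Eriksen, Oct 15→Ibarra, Oct 16→Huang, Oct 17→Eriksen, Oct 18→Ibarra, Oct 19→Gallo, Oct 20→Ibarra, Oct 21→Eriksen+Huang, Oct 22→Gallo+Huang.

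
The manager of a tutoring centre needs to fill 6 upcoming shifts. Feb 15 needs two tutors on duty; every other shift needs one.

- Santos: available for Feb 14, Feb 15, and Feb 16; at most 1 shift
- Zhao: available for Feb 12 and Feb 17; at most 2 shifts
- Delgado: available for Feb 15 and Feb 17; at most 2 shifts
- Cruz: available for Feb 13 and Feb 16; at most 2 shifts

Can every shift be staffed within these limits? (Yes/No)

Total capacity is 7 and 7 slots are needed, so capacity alone doesn't rule it out.
Shifts {Feb 14, Feb 15} need 3 worker-slots in total, but the tutors available for any of those shifts (Santos and Delgado) can supply at most 2 among them. So no valid schedule exists.

No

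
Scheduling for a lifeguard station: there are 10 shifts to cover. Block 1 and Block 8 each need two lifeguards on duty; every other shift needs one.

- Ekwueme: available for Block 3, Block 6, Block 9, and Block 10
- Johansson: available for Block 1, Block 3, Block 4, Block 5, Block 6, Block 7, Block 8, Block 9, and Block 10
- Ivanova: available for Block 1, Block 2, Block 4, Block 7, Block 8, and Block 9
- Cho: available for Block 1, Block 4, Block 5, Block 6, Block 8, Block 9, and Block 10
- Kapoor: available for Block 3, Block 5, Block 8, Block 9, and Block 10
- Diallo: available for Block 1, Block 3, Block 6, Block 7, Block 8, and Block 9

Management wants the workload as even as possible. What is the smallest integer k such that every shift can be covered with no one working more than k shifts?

With 6 lifeguards and 12 worker-slots to fill, someone must work at least ⌈12/6⌉ = 2 shifts, so k ≥ 2.
k = 2 works: Block 1→Cho+Diallo, Block 2→Ivanova, Block 3→Ekwueme, Block 4→Johansson, Block 5→Johansson, Block 6→Ekwueme, Block 7→Ivanova, Block 8→Kapoor+Diallo, Block 9→Kapoor, Block 10→Cho.
Loads: Ekwueme 2, Johansson 2, Ivanova 2, Cho 2, Kapoor 2, Diallo 2 — all ≤ 2.

2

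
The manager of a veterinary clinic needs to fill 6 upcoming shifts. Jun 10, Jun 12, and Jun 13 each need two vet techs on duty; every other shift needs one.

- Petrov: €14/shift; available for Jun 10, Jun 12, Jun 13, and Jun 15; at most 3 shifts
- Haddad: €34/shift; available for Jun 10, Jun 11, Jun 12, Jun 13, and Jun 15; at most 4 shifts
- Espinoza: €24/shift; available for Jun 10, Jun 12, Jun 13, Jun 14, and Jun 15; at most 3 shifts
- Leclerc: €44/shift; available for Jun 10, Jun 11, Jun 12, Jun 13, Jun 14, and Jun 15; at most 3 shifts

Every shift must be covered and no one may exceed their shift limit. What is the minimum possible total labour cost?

Picking the cheapest available vet tech for each shift independently would cost €186, but that ignores the shift limits.
An optimal schedule: Jun 10→Petrov+Espinoza, Jun 11→Haddad, Jun 12→Petrov+Haddad, Jun 13→Espinoza+Haddad, Jun 14→Espinoza, Jun 15→Petrov.
Total: 14 + 24 + 34 + 14 + 34 + 24 + 34 + 24 + 14 = €216.

€216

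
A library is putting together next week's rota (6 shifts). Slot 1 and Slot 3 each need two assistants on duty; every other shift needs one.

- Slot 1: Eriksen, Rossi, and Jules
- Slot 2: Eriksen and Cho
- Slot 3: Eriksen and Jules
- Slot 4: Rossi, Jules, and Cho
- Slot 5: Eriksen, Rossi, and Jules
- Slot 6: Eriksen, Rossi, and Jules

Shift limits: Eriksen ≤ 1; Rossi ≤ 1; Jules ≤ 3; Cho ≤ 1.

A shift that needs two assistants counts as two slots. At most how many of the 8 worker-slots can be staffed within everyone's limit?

6

Total capacity across all assistants is 1+1+3+1 = 6, and 8 slots are needed, so at most 6 can be filled.
An assignment achieving 6: Slot 1→Rossi+Jules, Slot 2→Eriksen, Slot 3→Jules, Slot 4→Cho, Slot 5→Jules.
Loads: Eriksen 1/1, Rossi 1/1, Jules 3/3, Cho 1/1.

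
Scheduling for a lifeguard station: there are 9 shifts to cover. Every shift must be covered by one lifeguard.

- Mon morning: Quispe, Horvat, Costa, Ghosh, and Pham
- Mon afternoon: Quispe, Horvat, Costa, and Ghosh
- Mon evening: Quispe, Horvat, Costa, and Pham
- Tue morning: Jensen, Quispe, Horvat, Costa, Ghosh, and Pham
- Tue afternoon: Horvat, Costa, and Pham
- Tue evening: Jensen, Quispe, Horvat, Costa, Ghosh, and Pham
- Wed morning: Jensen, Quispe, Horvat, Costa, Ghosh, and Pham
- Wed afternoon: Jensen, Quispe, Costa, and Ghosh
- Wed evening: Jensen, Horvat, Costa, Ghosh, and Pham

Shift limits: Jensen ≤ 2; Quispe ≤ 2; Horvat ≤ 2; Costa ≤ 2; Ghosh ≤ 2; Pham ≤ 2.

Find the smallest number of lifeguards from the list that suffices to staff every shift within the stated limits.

5

9 slots to fill and no one can take more than 2, so at least ⌈9/2⌉ = 5 lifeguards are needed.
Jensen, Quispe, Horvat, Costa, and Ghosh alone can cover everything: Mon morning→Quispe, Mon afternoon→Horvat, Mon evening→Quispe, Tue morning→Costa, Tue afternoon→Horvat, Tue evening→Costa, Wed morning→Ghosh, Wed afternoon→Jensen, Wed evening→Jensen.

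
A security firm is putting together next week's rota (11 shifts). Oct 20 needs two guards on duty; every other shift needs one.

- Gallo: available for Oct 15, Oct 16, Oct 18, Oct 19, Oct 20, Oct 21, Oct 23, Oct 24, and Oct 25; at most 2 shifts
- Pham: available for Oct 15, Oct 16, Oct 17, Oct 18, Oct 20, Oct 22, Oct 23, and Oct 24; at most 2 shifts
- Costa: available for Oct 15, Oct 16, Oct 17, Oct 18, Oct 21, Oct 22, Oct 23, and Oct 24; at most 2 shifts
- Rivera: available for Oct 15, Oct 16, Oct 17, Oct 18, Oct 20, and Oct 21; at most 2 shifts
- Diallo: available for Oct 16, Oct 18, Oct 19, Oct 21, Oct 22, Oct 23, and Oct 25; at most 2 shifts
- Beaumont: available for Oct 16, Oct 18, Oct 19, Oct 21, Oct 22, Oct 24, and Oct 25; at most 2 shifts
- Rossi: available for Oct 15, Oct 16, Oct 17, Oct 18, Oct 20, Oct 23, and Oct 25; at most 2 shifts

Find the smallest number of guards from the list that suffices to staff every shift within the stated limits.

6

12 slots to fill and no one can take more than 2, so at least ⌈12/2⌉ = 6 guards are needed.
Gallo, Pham, Costa, Rivera, Diallo, and Beaumont alone can cover everything: Oct 15→Costa, Oct 16→Rivera, Oct 17→Pham, Oct 18→Beaumont, Oct 19→Gallo, Oct 20→Gallo+Pham, Oct 21→Rivera, Oct 22→Costa, Oct 23→Diallo, Oct 24→Beaumont, Oct 25→Diallo.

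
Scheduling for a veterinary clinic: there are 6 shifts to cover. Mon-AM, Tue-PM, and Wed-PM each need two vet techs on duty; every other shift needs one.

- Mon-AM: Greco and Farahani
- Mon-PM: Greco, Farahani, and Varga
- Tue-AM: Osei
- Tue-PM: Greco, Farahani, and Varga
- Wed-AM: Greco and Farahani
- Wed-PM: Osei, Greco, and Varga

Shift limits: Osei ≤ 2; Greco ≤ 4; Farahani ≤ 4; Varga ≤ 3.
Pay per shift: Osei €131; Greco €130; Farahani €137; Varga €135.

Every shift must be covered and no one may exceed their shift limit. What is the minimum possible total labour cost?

Mon-AM can only be covered by Greco and Farahani, so that assignment is forced.
Tue-AM can only be covered by Osei, so that assignment is forced.
Picking the cheapest available vet tech for each shift independently would cost €1184, but that ignores the shift limits.
An optimal schedule: Mon-AM→Greco+Farahani, Mon-PM→Greco, Tue-AM→Osei, Tue-PM→Greco+Varga, Wed-AM→Greco, Wed-PM→Osei+Varga.
Total: 130 + 137 + 130 + 131 + 130 + 135 + 130 + 131 + 135 = €1189.

€1189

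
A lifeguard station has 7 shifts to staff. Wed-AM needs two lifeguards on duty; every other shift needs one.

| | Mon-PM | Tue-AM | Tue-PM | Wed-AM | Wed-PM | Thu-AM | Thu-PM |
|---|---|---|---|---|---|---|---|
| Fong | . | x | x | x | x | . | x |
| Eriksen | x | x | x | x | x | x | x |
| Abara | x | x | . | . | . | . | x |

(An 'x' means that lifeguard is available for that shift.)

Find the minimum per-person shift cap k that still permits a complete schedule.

3

With 3 lifeguards and 8 worker-slots to fill, someone must work at least ⌈8/3⌉ = 3 shifts, so k ≥ 3.
k = 3 works: Mon-PM→Eriksen, Tue-AM→Abara, Tue-PM→Fong, Wed-AM→Fong+Eriksen, Wed-PM→Fong, Thu-AM→Eriksen, Thu-PM→Abara.
Loads: Fong 3, Eriksen 3, Abara 2 — all ≤ 3.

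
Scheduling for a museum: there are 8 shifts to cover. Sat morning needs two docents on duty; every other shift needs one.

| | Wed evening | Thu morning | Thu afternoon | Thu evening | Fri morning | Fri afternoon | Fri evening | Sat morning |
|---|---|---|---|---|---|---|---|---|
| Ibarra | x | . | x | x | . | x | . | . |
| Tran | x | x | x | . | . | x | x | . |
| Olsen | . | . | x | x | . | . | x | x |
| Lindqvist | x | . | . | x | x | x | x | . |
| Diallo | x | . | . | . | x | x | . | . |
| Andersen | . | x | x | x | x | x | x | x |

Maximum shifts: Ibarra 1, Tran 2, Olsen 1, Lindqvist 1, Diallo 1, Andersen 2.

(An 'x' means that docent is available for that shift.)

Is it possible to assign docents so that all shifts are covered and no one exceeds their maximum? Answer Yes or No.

No

Total capacity is 1+2+1+1+1+2 = 8 but 9 worker-slots are needed — infeasible.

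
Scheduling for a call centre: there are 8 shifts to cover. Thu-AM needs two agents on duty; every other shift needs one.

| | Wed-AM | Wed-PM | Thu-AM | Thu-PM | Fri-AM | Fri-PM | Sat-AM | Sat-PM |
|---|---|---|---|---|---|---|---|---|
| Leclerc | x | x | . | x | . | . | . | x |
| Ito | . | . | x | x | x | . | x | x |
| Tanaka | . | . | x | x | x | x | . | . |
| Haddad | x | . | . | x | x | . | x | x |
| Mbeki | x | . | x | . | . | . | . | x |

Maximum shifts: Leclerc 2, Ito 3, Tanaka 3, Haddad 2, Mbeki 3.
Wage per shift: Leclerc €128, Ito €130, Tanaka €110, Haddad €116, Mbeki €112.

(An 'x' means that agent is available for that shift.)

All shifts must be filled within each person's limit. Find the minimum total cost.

Wed-PM can only be covered by Leclerc, so that assignment is forced.
Fri-PM can only be covered by Tanaka, so that assignment is forced.
Picking the cheapest available agent for each shift independently would cost €1020, but that ignores the shift limits.
An optimal schedule: Wed-AM→Mbeki, Wed-PM→Leclerc, Thu-AM→Tanaka+Mbeki, Thu-PM→Haddad, Fri-AM→Tanaka, Fri-PM→Tanaka, Sat-AM→Haddad, Sat-PM→Mbeki.
Total: 112 + 128 + 110 + 112 + 116 + 110 + 110 + 116 + 112 = €1026.

€1026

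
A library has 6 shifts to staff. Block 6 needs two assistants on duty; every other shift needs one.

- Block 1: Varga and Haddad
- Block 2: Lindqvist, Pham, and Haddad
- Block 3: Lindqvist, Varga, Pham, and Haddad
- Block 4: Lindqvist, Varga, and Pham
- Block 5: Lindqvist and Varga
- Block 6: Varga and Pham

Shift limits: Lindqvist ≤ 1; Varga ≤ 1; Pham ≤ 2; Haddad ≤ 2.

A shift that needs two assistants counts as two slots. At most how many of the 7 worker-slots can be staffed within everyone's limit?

Total capacity across all assistants is 1+1+2+2 = 6, and 7 slots are needed, so at most 6 can be filled.
An assignment achieving 6: Block 1→Varga, Block 2→Haddad, Block 3→Haddad, Block 4→Pham, Block 5→Lindqvist, Block 6→Pham.
Loads: Lindqvist 1/1, Varga 1/1, Pham 2/2, Haddad 2/2.

6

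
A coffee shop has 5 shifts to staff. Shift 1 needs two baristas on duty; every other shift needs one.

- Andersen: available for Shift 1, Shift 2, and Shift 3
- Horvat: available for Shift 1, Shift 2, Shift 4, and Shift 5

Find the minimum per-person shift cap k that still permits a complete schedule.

3

With 2 baristas and 6 worker-slots to fill, someone must work at least ⌈6/2⌉ = 3 shifts, so k ≥ 3.
k = 3 works: Shift 1→Andersen+Horvat, Shift 2→Andersen, Shift 3→Andersen, Shift 4→Horvat, Shift 5→Horvat.
Loads: Andersen 3, Horvat 3 — all ≤ 3.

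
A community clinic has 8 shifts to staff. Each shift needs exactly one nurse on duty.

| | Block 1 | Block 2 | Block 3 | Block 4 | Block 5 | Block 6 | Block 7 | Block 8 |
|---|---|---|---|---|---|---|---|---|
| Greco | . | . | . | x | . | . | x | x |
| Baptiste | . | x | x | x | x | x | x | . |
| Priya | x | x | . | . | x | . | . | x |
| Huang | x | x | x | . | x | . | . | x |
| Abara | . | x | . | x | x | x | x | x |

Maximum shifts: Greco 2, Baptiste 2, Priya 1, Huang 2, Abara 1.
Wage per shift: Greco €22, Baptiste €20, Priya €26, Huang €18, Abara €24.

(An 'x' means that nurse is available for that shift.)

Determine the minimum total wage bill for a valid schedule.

€170

Picking the cheapest available nurse for each shift independently would cost €150, but that ignores the shift limits.
An optimal schedule: Block 1→Priya, Block 2→Huang, Block 3→Baptiste, Block 4→Greco, Block 5→Huang, Block 6→Baptiste, Block 7→Greco, Block 8→Abara.
Total: 26 + 18 + 20 + 22 + 18 + 20 + 22 + 24 = €170.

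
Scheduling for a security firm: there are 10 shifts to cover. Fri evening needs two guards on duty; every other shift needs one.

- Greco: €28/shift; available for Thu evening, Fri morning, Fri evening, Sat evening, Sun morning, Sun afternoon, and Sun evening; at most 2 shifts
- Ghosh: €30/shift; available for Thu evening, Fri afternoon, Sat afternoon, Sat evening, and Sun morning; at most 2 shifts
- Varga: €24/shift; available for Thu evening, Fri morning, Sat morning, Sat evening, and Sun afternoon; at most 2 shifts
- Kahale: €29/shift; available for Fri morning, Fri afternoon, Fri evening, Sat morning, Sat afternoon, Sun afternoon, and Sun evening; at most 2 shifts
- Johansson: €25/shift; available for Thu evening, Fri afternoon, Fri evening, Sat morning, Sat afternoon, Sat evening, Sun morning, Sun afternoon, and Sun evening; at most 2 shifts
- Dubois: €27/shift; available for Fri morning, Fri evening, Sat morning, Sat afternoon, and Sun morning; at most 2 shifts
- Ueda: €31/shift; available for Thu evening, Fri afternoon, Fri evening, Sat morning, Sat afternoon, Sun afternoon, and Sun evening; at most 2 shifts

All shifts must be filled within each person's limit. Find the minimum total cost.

Picking the cheapest available guard for each shift independently would cost €272, but that ignores the shift limits.
An optimal schedule: Thu evening→Greco, Fri morning→Varga, Fri afternoon→Johansson, Fri evening→Dubois+Kahale, Sat morning→Dubois, Sat afternoon→Ghosh, Sat evening→Varga, Sun morning→Johansson, Sun afternoon→Kahale, Sun evening→Greco.
Total: 28 + 24 + 25 + 27 + 29 + 27 + 30 + 24 + 25 + 29 + 28 = €296.

€296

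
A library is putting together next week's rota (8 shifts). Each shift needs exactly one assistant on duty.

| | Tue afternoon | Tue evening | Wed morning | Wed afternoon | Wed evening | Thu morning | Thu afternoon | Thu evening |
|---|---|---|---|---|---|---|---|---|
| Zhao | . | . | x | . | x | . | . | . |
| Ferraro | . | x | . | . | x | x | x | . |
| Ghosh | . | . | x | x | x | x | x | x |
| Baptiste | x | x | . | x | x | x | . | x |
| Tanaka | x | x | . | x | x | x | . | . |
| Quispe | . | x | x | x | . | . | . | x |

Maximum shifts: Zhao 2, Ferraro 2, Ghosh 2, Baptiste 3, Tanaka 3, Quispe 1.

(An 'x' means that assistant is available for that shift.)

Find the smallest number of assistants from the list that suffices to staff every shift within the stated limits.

8 slots to fill and no one can take more than 3, so at least ⌈8/3⌉ = 3 assistants are needed.
Ghosh, Baptiste, and Tanaka alone can cover everything: Tue afternoon→Baptiste, Tue evening→Baptiste, Wed morning→Ghosh, Wed afternoon→Tanaka, Wed evening→Tanaka, Thu morning→Tanaka, Thu afternoon→Ghosh, Thu evening→Baptiste.

3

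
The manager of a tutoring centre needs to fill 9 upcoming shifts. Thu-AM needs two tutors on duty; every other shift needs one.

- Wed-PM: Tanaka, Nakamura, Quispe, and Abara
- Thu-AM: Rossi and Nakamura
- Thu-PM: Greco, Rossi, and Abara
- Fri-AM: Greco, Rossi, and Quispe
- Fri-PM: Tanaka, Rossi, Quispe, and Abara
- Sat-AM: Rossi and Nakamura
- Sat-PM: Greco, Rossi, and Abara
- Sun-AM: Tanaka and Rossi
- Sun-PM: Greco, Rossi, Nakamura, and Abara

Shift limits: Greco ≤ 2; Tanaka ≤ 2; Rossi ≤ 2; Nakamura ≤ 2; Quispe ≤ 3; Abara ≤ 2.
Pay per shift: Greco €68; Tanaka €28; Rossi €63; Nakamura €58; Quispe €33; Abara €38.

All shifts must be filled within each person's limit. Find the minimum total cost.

€440

Thu-AM can only be covered by Rossi and Nakamura, so that assignment is forced.
Picking the cheapest available tutor for each shift independently would cost €410, but that ignores the shift limits.
An optimal schedule: Wed-PM→Tanaka, Thu-AM→Nakamura+Rossi, Thu-PM→Abara, Fri-AM→Quispe, Fri-PM→Quispe, Sat-AM→Nakamura, Sat-PM→Abara, Sun-AM→Tanaka, Sun-PM→Rossi.
Total: 28 + 58 + 63 + 38 + 33 + 33 + 58 + 38 + 28 + 63 = €440.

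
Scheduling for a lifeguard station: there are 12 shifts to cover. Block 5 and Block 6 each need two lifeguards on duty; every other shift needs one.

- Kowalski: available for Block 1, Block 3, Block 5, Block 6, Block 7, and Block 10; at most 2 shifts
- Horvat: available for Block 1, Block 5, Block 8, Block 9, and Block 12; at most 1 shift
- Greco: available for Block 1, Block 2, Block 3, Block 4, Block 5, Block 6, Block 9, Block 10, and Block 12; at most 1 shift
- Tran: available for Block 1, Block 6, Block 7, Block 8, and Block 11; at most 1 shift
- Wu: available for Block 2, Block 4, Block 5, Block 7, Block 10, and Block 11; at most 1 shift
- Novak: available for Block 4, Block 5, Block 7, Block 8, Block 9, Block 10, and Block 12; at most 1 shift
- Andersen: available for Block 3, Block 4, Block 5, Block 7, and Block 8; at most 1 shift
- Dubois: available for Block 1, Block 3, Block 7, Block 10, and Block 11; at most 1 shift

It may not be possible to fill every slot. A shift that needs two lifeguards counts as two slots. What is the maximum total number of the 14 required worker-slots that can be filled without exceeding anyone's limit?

9

Total capacity across all lifeguards is 2+1+1+1+1+1+1+1 = 9, and 14 slots are needed, so at most 9 can be filled.
An assignment achieving 9: Block 1→Dubois, Block 2→Greco, Block 3→Kowalski, Block 4→Andersen, Block 6→Kowalski+Tran, Block 9→Horvat, Block 11→Wu, Block 12→Novak.
Loads: Kowalski 2/2, Horvat 1/1, Greco 1/1, Tran 1/1, Wu 1/1, Novak 1/1, Andersen 1/1, Dubois 1/1.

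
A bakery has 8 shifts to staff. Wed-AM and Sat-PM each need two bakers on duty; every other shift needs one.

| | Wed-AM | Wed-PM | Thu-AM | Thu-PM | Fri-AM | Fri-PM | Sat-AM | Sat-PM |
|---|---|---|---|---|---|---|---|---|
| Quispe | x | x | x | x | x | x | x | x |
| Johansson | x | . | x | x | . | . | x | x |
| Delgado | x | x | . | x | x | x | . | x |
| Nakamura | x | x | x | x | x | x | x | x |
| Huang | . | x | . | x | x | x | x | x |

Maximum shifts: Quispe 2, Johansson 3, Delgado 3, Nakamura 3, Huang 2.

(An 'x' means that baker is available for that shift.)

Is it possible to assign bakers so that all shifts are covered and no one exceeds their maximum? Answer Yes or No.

Yes

One valid schedule: Wed-AM→Johansson+Delgado, Wed-PM→Quispe, Thu-AM→Quispe, Thu-PM→Johansson, Fri-AM→Delgado, Fri-PM→Delgado, Sat-AM→Johansson, Sat-PM→Nakamura+Huang.
Loads: Quispe 2/2, Johansson 3/3, Delgado 3/3, Nakamura 1/3, Huang 1/2 — all within limits.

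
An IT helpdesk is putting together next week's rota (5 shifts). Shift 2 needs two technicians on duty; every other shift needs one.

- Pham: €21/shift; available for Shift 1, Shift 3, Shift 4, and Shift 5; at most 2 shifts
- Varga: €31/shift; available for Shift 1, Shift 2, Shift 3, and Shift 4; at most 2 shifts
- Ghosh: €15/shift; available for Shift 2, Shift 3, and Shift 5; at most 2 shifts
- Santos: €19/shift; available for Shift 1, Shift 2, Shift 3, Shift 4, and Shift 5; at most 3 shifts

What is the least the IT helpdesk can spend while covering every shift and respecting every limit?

Picking the cheapest available technician for each shift independently would cost €102, but that ignores the shift limits.
An optimal schedule: Shift 1→Santos, Shift 2→Ghosh+Santos, Shift 3→Pham, Shift 4→Santos, Shift 5→Ghosh.
Total: 19 + 15 + 19 + 21 + 19 + 15 = €108.

€108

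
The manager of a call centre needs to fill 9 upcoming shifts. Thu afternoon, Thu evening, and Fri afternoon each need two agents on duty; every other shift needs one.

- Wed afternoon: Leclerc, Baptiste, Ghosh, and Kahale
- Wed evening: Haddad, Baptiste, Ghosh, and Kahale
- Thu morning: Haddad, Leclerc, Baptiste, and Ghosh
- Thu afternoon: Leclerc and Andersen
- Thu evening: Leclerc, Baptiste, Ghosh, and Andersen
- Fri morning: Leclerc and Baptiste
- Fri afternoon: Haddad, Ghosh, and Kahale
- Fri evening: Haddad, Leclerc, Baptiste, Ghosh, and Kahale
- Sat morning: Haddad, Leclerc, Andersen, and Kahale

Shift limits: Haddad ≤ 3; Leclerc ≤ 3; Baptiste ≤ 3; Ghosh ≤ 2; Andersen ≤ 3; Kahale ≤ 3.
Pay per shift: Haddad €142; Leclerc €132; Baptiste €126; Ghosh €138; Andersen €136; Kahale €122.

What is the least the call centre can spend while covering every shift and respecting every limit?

€1550

Thu afternoon can only be covered by Leclerc and Andersen, so that assignment is forced.
Picking the cheapest available agent for each shift independently would cost €1526, but that ignores the shift limits.
An optimal schedule: Wed afternoon→Kahale, Wed evening→Kahale, Thu morning→Baptiste, Thu afternoon→Leclerc+Andersen, Thu evening→Leclerc+Andersen, Fri morning→Baptiste, Fri afternoon→Kahale+Ghosh, Fri evening→Baptiste, Sat morning→Leclerc.
Total: 122 + 122 + 126 + 132 + 136 + 132 + 136 + 126 + 122 + 138 + 126 + 132 = €1550.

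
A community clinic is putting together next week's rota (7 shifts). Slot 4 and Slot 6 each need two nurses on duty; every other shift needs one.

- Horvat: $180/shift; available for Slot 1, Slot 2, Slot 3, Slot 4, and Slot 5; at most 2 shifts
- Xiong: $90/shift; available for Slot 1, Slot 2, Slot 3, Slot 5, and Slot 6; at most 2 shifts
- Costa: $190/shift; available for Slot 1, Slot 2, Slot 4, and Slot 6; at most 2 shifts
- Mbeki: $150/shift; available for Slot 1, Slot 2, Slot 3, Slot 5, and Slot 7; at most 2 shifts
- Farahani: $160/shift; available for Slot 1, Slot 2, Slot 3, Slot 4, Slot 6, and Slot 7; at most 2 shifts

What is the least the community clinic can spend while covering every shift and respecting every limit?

$1350

Picking the cheapest available nurse for each shift independently would cost $1100, but that ignores the shift limits.
An optimal schedule: Slot 1→Horvat, Slot 2→Costa, Slot 3→Mbeki, Slot 4→Farahani+Horvat, Slot 5→Xiong, Slot 6→Xiong+Farahani, Slot 7→Mbeki.
Total: 180 + 190 + 150 + 160 + 180 + 90 + 90 + 160 + 150 = $1350.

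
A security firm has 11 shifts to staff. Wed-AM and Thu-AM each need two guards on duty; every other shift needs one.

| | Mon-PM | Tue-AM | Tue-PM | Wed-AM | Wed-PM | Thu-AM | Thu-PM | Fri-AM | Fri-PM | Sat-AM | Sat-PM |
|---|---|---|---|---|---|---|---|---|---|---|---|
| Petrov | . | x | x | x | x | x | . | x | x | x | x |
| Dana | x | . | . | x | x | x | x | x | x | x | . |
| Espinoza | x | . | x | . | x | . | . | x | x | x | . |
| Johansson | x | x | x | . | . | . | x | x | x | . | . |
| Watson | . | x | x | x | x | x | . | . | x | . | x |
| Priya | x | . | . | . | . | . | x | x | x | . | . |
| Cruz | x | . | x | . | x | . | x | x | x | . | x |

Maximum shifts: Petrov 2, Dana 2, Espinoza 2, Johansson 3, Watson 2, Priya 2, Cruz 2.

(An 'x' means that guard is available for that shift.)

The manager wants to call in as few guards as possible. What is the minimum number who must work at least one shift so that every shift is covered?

6

13 slots to fill and no one can take more than 3, so at least ⌈13/3⌉ = 5 guards are needed.
Any 5 guards together have capacity at most 3+2+2+2+2 = 11 < 13 slots, so 5 can never suffice.
Petrov, Dana, Espinoza, Johansson, Watson, and Priya alone can cover everything: Mon-PM→Johansson, Tue-AM→Petrov, Tue-PM→Johansson, Wed-AM→Dana+Watson, Wed-PM→Espinoza, Thu-AM→Dana+Watson, Thu-PM→Johansson, Fri-AM→Priya, Fri-PM→Priya, Sat-AM→Espinoza, Sat-PM→Petrov.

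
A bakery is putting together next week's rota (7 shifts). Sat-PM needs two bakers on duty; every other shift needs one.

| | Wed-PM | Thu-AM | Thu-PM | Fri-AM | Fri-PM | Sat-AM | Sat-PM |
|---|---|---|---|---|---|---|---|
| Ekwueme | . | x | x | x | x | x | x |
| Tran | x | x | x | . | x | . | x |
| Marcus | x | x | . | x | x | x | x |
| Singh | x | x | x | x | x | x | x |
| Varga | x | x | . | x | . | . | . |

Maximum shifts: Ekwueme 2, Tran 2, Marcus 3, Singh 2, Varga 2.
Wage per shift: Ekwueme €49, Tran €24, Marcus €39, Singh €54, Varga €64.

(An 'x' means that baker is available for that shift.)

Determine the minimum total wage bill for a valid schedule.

€317

Picking the cheapest available baker for each shift independently would cost €237, but that ignores the shift limits.
An optimal schedule: Wed-PM→Tran, Thu-AM→Marcus, Thu-PM→Ekwueme, Fri-AM→Marcus, Fri-PM→Tran, Sat-AM→Ekwueme, Sat-PM→Marcus+Singh.
Total: 24 + 39 + 49 + 39 + 24 + 49 + 39 + 54 = €317.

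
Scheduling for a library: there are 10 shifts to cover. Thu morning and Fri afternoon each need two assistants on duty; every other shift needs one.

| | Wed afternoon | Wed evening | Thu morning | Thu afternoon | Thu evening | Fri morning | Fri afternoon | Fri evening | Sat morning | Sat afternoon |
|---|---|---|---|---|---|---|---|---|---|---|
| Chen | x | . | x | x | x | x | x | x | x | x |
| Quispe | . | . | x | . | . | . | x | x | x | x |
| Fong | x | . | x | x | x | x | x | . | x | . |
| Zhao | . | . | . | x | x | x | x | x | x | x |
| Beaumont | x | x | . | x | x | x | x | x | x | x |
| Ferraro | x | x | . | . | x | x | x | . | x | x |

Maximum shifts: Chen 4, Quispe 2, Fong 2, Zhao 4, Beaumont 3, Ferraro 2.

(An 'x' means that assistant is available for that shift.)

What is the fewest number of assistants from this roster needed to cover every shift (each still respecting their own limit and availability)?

4

12 slots to fill and no one can take more than 4, so at least ⌈12/4⌉ = 3 assistants are needed.
Any 3 assistants together have capacity at most 4+4+3 = 11 < 12 slots, so 3 can never suffice.
Chen, Quispe, Zhao, and Beaumont alone can cover everything: Wed afternoon→Chen, Wed evening→Beaumont, Thu morning→Chen+Quispe, Thu afternoon→Chen, Thu evening→Chen, Fri morning→Zhao, Fri afternoon→Zhao+Beaumont, Fri evening→Quispe, Sat morning→Zhao, Sat afternoon→Zhao.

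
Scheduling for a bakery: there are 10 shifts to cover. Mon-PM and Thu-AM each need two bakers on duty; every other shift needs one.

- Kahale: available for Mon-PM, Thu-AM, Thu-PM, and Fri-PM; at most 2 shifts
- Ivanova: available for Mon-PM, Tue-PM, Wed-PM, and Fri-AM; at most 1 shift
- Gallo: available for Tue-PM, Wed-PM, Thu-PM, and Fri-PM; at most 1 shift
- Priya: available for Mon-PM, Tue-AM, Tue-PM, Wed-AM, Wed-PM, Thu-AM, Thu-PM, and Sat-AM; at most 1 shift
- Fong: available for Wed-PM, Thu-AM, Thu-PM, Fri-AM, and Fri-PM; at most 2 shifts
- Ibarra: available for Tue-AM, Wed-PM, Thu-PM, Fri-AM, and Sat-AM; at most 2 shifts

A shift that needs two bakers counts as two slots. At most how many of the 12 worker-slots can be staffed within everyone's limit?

Total capacity across all bakers is 2+1+1+1+2+2 = 9, and 12 slots are needed, so at most 9 can be filled.
An assignment achieving 9: Mon-PM→Kahale+Ivanova, Tue-AM→Ibarra, Tue-PM→Gallo, Wed-AM→Priya, Thu-AM→Kahale+Fong, Fri-AM→Fong, Sat-AM→Ibarra.
Loads: Kahale 2/2, Ivanova 1/1, Gallo 1/1, Priya 1/1, Fong 2/2, Ibarra 2/2.

9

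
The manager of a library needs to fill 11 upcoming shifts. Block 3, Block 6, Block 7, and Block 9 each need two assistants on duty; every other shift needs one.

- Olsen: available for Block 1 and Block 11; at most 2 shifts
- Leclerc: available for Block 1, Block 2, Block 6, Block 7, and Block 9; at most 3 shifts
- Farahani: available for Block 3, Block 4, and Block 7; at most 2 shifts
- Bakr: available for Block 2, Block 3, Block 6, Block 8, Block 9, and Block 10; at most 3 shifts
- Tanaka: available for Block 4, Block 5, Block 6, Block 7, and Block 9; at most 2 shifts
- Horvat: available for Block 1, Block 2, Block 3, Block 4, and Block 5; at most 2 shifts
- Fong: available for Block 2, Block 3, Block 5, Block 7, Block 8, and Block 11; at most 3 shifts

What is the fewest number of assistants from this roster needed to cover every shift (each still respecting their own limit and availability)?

6

15 slots to fill and no one can take more than 3, so at least ⌈15/3⌉ = 5 assistants are needed.
Any 5 assistants together have capacity at most 3+3+3+2+2 = 13 < 15 slots, so 5 can never suffice.
Olsen, Leclerc, Farahani, Bakr, Tanaka, and Fong alone can cover everything: Block 1→Olsen, Block 2→Fong, Block 3→Farahani+Fong, Block 4→Farahani, Block 5→Tanaka, Block 6→Leclerc+Bakr, Block 7→Leclerc+Fong, Block 8→Bakr, Block 9→Leclerc+Tanaka, Block 10→Bakr, Block 11→Olsen.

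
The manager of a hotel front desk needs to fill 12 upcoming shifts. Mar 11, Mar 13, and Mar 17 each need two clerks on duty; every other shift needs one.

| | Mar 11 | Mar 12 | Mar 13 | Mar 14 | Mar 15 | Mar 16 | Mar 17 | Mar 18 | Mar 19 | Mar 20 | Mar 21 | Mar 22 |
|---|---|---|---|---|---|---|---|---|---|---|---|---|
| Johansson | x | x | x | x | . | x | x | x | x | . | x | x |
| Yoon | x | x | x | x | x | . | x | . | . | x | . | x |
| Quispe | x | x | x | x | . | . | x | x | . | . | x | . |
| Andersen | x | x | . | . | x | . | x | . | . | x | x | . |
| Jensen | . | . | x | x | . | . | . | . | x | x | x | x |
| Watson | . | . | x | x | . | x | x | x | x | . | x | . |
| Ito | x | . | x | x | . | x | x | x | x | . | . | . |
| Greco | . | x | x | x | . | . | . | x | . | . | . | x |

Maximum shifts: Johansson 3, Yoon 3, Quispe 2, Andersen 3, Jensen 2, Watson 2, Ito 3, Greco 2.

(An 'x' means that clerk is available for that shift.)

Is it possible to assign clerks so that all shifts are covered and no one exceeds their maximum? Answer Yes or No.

One valid schedule: Mar 11→Andersen+Ito, Mar 12→Yoon, Mar 13→Jensen+Watson, Mar 14→Jensen, Mar 15→Yoon, Mar 16→Johansson, Mar 17→Andersen+Watson, Mar 18→Quispe, Mar 19→Johansson, Mar 20→Yoon, Mar 21→Quispe, Mar 22→Johansson.
Loads: Johansson 3/3, Yoon 3/3, Quispe 2/2, Andersen 2/3, Jensen 2/2, Watson 2/2, Ito 1/3, Greco 0/2 — all within limits.

Yes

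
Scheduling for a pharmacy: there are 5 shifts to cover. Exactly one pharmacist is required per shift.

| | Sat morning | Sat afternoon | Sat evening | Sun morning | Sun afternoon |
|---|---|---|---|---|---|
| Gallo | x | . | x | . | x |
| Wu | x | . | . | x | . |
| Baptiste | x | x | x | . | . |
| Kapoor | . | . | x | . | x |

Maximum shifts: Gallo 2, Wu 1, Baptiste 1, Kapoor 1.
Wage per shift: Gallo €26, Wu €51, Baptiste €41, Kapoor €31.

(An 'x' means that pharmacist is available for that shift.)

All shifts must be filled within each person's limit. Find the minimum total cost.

€175

Sat afternoon can only be covered by Baptiste, so that assignment is forced.
Sun morning can only be covered by Wu, so that assignment is forced.
Picking the cheapest available pharmacist for each shift independently would cost €170, but that ignores the shift limits.
An optimal schedule: Sat morning→Gallo, Sat afternoon→Baptiste, Sat evening→Kapoor, Sun morning→Wu, Sun afternoon→Gallo.
Total: 26 + 41 + 31 + 51 + 26 = €175.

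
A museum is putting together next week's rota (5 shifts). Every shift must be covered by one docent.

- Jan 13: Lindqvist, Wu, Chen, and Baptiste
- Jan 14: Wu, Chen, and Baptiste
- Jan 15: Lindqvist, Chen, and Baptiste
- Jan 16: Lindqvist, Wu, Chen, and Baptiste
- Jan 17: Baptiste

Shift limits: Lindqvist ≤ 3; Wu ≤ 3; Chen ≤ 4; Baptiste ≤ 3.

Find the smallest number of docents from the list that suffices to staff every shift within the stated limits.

2

5 slots to fill and no one can take more than 4, so at least ⌈5/4⌉ = 2 docents are needed.
Lindqvist and Baptiste alone can cover everything: Jan 13→Lindqvist, Jan 14→Baptiste, Jan 15→Lindqvist, Jan 16→Lindqvist, Jan 17→Baptiste.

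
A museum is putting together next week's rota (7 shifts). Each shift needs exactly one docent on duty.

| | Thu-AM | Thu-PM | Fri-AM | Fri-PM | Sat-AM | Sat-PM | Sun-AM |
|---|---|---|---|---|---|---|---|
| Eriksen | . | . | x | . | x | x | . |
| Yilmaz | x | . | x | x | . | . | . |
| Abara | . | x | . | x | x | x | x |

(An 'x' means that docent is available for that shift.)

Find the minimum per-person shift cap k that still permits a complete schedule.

With 3 docents and 7 worker-slots to fill, someone must work at least ⌈7/3⌉ = 3 shifts, so k ≥ 3.
k = 3 works: Thu-AM→Yilmaz, Thu-PM→Abara, Fri-AM→Eriksen, Fri-PM→Yilmaz, Sat-AM→Eriksen, Sat-PM→Eriksen, Sun-AM→Abara.
Loads: Eriksen 3, Yilmaz 2, Abara 2 — all ≤ 3.

3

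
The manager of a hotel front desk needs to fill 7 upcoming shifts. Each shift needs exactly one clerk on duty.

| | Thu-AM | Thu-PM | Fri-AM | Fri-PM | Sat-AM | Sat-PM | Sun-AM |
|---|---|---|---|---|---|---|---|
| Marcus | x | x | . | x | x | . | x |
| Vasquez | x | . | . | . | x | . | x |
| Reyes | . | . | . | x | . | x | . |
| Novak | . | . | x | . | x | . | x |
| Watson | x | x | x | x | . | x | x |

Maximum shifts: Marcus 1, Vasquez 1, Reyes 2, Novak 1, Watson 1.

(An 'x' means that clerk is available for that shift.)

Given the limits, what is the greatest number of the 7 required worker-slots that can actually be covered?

6

Total capacity across all clerks is 1+1+2+1+1 = 6, and 7 slots are needed, so at most 6 can be filled.
An assignment achieving 6: Thu-AM→Vasquez, Thu-PM→Marcus, Fri-AM→Novak, Fri-PM→Reyes, Sat-PM→Reyes, Sun-AM→Watson.
Loads: Marcus 1/1, Vasquez 1/1, Reyes 2/2, Novak 1/1, Watson 1/1.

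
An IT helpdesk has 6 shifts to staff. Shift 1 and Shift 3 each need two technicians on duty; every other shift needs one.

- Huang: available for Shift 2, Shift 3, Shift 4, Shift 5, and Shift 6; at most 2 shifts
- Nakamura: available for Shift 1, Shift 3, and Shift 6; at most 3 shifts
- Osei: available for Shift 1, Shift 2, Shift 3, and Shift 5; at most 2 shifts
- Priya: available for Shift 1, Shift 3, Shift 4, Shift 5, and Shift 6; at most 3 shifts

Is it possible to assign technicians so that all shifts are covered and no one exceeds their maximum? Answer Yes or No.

One valid schedule: Shift 1→Nakamura+Osei, Shift 2→Huang, Shift 3→Nakamura+Priya, Shift 4→Huang, Shift 5→Osei, Shift 6→Nakamura.
Loads: Huang 2/2, Nakamura 3/3, Osei 2/2, Priya 1/3 — all within limits.

Yes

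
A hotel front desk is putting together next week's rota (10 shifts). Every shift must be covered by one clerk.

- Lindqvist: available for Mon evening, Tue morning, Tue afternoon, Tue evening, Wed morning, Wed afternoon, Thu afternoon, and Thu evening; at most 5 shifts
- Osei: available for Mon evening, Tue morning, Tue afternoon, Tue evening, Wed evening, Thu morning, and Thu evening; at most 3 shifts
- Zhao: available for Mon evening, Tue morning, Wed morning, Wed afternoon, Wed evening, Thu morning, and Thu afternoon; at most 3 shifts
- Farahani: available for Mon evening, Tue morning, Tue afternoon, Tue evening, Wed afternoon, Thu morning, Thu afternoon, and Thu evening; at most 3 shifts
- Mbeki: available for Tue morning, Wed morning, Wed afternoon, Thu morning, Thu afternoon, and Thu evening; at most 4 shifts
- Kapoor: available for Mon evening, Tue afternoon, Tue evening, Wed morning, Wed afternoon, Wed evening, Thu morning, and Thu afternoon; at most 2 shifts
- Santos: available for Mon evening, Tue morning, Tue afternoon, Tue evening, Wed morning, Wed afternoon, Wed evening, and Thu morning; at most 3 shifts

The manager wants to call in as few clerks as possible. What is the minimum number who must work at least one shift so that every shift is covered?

10 slots to fill and no one can take more than 5, so at least ⌈10/5⌉ = 2 clerks are needed.
Any 2 clerks together have capacity at most 5+4 = 9 < 10 slots, so 2 can never suffice.
Lindqvist, Osei, and Zhao alone can cover everything: Mon evening→Zhao, Tue morning→Zhao, Tue afternoon→Lindqvist, Tue evening→Lindqvist, Wed morning→Lindqvist, Wed afternoon→Lindqvist, Wed evening→Osei, Thu morning→Osei, Thu afternoon→Lindqvist, Thu evening→Osei.

3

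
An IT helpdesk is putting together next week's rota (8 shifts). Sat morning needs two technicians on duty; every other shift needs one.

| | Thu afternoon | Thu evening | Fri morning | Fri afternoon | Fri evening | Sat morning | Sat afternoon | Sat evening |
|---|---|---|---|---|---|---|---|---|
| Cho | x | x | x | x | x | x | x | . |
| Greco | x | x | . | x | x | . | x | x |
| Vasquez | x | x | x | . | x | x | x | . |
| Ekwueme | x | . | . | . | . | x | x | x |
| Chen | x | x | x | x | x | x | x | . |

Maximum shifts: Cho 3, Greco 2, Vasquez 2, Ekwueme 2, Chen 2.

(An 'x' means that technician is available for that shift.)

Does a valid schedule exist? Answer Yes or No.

One valid schedule: Thu afternoon→Vasquez, Thu evening→Cho, Fri morning→Cho, Fri afternoon→Cho, Fri evening→Greco, Sat morning→Ekwueme+Chen, Sat afternoon→Vasquez, Sat evening→Greco.
Loads: Cho 3/3, Greco 2/2, Vasquez 2/2, Ekwueme 1/2, Chen 1/2 — all within limits.

Yes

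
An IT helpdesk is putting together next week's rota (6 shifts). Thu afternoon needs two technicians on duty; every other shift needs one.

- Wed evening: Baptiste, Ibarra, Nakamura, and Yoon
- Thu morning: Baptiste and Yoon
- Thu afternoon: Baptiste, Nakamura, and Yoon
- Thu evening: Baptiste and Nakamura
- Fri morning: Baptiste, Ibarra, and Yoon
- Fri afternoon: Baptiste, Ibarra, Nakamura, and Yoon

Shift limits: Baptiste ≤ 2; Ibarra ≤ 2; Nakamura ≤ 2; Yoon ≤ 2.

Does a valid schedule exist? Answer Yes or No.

Yes

One valid schedule: Wed evening→Ibarra, Thu morning→Baptiste, Thu afternoon→Nakamura+Yoon, Thu evening→Baptiste, Fri morning→Ibarra, Fri afternoon→Nakamura.
Loads: Baptiste 2/2, Ibarra 2/2, Nakamura 2/2, Yoon 1/2 — all within limits.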